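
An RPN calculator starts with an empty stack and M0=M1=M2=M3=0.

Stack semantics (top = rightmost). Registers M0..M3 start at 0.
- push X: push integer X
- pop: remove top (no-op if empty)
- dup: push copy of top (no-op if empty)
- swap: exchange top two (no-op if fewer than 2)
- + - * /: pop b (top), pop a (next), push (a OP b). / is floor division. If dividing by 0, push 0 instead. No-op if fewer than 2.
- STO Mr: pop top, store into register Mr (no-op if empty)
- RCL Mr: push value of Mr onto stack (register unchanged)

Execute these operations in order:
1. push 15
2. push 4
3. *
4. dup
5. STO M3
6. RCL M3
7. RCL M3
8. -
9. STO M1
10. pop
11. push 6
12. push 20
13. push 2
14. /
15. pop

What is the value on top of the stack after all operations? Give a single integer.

After op 1 (push 15): stack=[15] mem=[0,0,0,0]
After op 2 (push 4): stack=[15,4] mem=[0,0,0,0]
After op 3 (*): stack=[60] mem=[0,0,0,0]
After op 4 (dup): stack=[60,60] mem=[0,0,0,0]
After op 5 (STO M3): stack=[60] mem=[0,0,0,60]
After op 6 (RCL M3): stack=[60,60] mem=[0,0,0,60]
After op 7 (RCL M3): stack=[60,60,60] mem=[0,0,0,60]
After op 8 (-): stack=[60,0] mem=[0,0,0,60]
After op 9 (STO M1): stack=[60] mem=[0,0,0,60]
After op 10 (pop): stack=[empty] mem=[0,0,0,60]
After op 11 (push 6): stack=[6] mem=[0,0,0,60]
After op 12 (push 20): stack=[6,20] mem=[0,0,0,60]
After op 13 (push 2): stack=[6,20,2] mem=[0,0,0,60]
After op 14 (/): stack=[6,10] mem=[0,0,0,60]
After op 15 (pop): stack=[6] mem=[0,0,0,60]

Answer: 6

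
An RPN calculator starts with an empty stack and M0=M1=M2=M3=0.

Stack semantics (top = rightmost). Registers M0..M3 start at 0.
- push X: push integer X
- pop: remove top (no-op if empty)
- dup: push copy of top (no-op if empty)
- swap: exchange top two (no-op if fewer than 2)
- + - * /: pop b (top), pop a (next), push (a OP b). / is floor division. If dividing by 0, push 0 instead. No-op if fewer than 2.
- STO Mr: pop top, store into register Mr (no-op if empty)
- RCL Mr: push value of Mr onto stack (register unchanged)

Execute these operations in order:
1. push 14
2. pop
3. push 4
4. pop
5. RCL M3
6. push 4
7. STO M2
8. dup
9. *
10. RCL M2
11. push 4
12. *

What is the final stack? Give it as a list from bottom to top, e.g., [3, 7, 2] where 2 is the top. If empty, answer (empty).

After op 1 (push 14): stack=[14] mem=[0,0,0,0]
After op 2 (pop): stack=[empty] mem=[0,0,0,0]
After op 3 (push 4): stack=[4] mem=[0,0,0,0]
After op 4 (pop): stack=[empty] mem=[0,0,0,0]
After op 5 (RCL M3): stack=[0] mem=[0,0,0,0]
After op 6 (push 4): stack=[0,4] mem=[0,0,0,0]
After op 7 (STO M2): stack=[0] mem=[0,0,4,0]
After op 8 (dup): stack=[0,0] mem=[0,0,4,0]
After op 9 (*): stack=[0] mem=[0,0,4,0]
After op 10 (RCL M2): stack=[0,4] mem=[0,0,4,0]
After op 11 (push 4): stack=[0,4,4] mem=[0,0,4,0]
After op 12 (*): stack=[0,16] mem=[0,0,4,0]

Answer: [0, 16]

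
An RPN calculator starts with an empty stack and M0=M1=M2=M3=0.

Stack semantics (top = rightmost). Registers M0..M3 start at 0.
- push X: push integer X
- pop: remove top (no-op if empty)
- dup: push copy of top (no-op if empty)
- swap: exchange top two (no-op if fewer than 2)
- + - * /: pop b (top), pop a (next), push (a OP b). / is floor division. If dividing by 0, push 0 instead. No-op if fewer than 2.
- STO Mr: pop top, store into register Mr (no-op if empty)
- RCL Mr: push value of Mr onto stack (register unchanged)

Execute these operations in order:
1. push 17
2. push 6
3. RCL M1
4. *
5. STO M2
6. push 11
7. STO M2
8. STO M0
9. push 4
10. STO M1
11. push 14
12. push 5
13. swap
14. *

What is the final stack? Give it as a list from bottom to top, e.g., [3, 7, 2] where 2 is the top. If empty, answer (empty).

Answer: [70]

Derivation:
After op 1 (push 17): stack=[17] mem=[0,0,0,0]
After op 2 (push 6): stack=[17,6] mem=[0,0,0,0]
After op 3 (RCL M1): stack=[17,6,0] mem=[0,0,0,0]
After op 4 (*): stack=[17,0] mem=[0,0,0,0]
After op 5 (STO M2): stack=[17] mem=[0,0,0,0]
After op 6 (push 11): stack=[17,11] mem=[0,0,0,0]
After op 7 (STO M2): stack=[17] mem=[0,0,11,0]
After op 8 (STO M0): stack=[empty] mem=[17,0,11,0]
After op 9 (push 4): stack=[4] mem=[17,0,11,0]
After op 10 (STO M1): stack=[empty] mem=[17,4,11,0]
After op 11 (push 14): stack=[14] mem=[17,4,11,0]
After op 12 (push 5): stack=[14,5] mem=[17,4,11,0]
After op 13 (swap): stack=[5,14] mem=[17,4,11,0]
After op 14 (*): stack=[70] mem=[17,4,11,0]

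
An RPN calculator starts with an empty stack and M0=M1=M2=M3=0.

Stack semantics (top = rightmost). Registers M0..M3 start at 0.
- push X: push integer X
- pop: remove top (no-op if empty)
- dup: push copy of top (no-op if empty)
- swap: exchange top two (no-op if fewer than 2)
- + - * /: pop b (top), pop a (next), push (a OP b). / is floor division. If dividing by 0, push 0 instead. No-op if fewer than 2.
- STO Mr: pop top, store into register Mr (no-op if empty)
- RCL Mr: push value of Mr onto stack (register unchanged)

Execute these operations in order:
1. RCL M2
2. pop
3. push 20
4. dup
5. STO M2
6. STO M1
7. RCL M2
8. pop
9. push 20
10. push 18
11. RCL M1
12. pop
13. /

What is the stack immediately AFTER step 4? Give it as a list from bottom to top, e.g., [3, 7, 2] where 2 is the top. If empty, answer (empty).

After op 1 (RCL M2): stack=[0] mem=[0,0,0,0]
After op 2 (pop): stack=[empty] mem=[0,0,0,0]
After op 3 (push 20): stack=[20] mem=[0,0,0,0]
After op 4 (dup): stack=[20,20] mem=[0,0,0,0]

[20, 20]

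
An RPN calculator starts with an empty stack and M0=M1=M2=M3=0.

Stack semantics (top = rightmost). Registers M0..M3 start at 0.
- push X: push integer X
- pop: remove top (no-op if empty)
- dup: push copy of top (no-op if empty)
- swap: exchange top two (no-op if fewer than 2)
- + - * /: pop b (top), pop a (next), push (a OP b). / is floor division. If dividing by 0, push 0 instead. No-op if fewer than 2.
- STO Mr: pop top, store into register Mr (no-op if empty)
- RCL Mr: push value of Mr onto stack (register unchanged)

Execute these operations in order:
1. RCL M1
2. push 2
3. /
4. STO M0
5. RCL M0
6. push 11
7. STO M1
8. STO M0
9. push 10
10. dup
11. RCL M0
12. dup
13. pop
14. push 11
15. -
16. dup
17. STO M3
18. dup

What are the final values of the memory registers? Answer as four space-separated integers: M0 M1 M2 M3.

Answer: 0 11 0 -11

Derivation:
After op 1 (RCL M1): stack=[0] mem=[0,0,0,0]
After op 2 (push 2): stack=[0,2] mem=[0,0,0,0]
After op 3 (/): stack=[0] mem=[0,0,0,0]
After op 4 (STO M0): stack=[empty] mem=[0,0,0,0]
After op 5 (RCL M0): stack=[0] mem=[0,0,0,0]
After op 6 (push 11): stack=[0,11] mem=[0,0,0,0]
After op 7 (STO M1): stack=[0] mem=[0,11,0,0]
After op 8 (STO M0): stack=[empty] mem=[0,11,0,0]
After op 9 (push 10): stack=[10] mem=[0,11,0,0]
After op 10 (dup): stack=[10,10] mem=[0,11,0,0]
After op 11 (RCL M0): stack=[10,10,0] mem=[0,11,0,0]
After op 12 (dup): stack=[10,10,0,0] mem=[0,11,0,0]
After op 13 (pop): stack=[10,10,0] mem=[0,11,0,0]
After op 14 (push 11): stack=[10,10,0,11] mem=[0,11,0,0]
After op 15 (-): stack=[10,10,-11] mem=[0,11,0,0]
After op 16 (dup): stack=[10,10,-11,-11] mem=[0,11,0,0]
After op 17 (STO M3): stack=[10,10,-11] mem=[0,11,0,-11]
After op 18 (dup): stack=[10,10,-11,-11] mem=[0,11,0,-11]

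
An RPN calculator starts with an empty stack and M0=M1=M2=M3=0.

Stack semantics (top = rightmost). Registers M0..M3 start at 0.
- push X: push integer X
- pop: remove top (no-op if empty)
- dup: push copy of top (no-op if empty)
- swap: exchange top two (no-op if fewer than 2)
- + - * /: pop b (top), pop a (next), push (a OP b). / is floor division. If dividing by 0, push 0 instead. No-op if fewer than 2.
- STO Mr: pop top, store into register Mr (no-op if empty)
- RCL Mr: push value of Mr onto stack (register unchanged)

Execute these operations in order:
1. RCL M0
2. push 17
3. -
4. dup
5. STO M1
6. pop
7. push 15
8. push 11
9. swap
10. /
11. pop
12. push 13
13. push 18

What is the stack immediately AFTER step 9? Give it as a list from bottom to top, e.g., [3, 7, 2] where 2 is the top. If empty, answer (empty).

After op 1 (RCL M0): stack=[0] mem=[0,0,0,0]
After op 2 (push 17): stack=[0,17] mem=[0,0,0,0]
After op 3 (-): stack=[-17] mem=[0,0,0,0]
After op 4 (dup): stack=[-17,-17] mem=[0,0,0,0]
After op 5 (STO M1): stack=[-17] mem=[0,-17,0,0]
After op 6 (pop): stack=[empty] mem=[0,-17,0,0]
After op 7 (push 15): stack=[15] mem=[0,-17,0,0]
After op 8 (push 11): stack=[15,11] mem=[0,-17,0,0]
After op 9 (swap): stack=[11,15] mem=[0,-17,0,0]

[11, 15]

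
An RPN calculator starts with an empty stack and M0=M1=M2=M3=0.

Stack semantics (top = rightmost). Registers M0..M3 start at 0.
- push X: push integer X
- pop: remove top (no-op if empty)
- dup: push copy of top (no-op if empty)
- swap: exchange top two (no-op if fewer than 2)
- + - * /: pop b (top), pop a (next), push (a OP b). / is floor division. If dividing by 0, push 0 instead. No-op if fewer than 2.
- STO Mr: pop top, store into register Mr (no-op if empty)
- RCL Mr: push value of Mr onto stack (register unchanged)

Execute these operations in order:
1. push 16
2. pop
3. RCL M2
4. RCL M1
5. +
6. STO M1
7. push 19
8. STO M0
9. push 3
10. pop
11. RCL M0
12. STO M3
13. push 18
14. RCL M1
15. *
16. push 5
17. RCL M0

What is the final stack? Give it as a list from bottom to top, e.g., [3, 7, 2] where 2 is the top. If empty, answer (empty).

Answer: [0, 5, 19]

Derivation:
After op 1 (push 16): stack=[16] mem=[0,0,0,0]
After op 2 (pop): stack=[empty] mem=[0,0,0,0]
After op 3 (RCL M2): stack=[0] mem=[0,0,0,0]
After op 4 (RCL M1): stack=[0,0] mem=[0,0,0,0]
After op 5 (+): stack=[0] mem=[0,0,0,0]
After op 6 (STO M1): stack=[empty] mem=[0,0,0,0]
After op 7 (push 19): stack=[19] mem=[0,0,0,0]
After op 8 (STO M0): stack=[empty] mem=[19,0,0,0]
After op 9 (push 3): stack=[3] mem=[19,0,0,0]
After op 10 (pop): stack=[empty] mem=[19,0,0,0]
After op 11 (RCL M0): stack=[19] mem=[19,0,0,0]
After op 12 (STO M3): stack=[empty] mem=[19,0,0,19]
After op 13 (push 18): stack=[18] mem=[19,0,0,19]
After op 14 (RCL M1): stack=[18,0] mem=[19,0,0,19]
After op 15 (*): stack=[0] mem=[19,0,0,19]
After op 16 (push 5): stack=[0,5] mem=[19,0,0,19]
After op 17 (RCL M0): stack=[0,5,19] mem=[19,0,0,19]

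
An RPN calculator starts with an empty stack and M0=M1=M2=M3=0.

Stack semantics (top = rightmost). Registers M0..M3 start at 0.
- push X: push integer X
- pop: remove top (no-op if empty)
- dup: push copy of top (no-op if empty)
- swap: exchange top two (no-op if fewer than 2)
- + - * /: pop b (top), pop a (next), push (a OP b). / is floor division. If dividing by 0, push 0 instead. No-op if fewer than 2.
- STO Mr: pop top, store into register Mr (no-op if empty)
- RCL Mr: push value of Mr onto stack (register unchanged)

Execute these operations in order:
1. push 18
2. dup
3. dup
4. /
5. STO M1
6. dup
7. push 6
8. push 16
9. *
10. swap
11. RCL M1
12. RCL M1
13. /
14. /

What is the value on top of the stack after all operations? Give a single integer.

After op 1 (push 18): stack=[18] mem=[0,0,0,0]
After op 2 (dup): stack=[18,18] mem=[0,0,0,0]
After op 3 (dup): stack=[18,18,18] mem=[0,0,0,0]
After op 4 (/): stack=[18,1] mem=[0,0,0,0]
After op 5 (STO M1): stack=[18] mem=[0,1,0,0]
After op 6 (dup): stack=[18,18] mem=[0,1,0,0]
After op 7 (push 6): stack=[18,18,6] mem=[0,1,0,0]
After op 8 (push 16): stack=[18,18,6,16] mem=[0,1,0,0]
After op 9 (*): stack=[18,18,96] mem=[0,1,0,0]
After op 10 (swap): stack=[18,96,18] mem=[0,1,0,0]
After op 11 (RCL M1): stack=[18,96,18,1] mem=[0,1,0,0]
After op 12 (RCL M1): stack=[18,96,18,1,1] mem=[0,1,0,0]
After op 13 (/): stack=[18,96,18,1] mem=[0,1,0,0]
After op 14 (/): stack=[18,96,18] mem=[0,1,0,0]

Answer: 18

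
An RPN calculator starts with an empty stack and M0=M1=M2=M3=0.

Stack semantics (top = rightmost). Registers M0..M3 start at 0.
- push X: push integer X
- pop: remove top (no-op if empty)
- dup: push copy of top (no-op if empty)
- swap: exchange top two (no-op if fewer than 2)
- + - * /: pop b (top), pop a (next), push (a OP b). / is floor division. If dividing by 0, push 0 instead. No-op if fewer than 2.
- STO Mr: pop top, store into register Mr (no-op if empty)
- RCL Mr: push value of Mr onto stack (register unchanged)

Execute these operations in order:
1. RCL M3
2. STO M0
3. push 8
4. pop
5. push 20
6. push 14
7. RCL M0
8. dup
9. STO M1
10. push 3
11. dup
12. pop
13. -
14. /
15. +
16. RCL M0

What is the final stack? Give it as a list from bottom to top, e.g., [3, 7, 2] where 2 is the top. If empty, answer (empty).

After op 1 (RCL M3): stack=[0] mem=[0,0,0,0]
After op 2 (STO M0): stack=[empty] mem=[0,0,0,0]
After op 3 (push 8): stack=[8] mem=[0,0,0,0]
After op 4 (pop): stack=[empty] mem=[0,0,0,0]
After op 5 (push 20): stack=[20] mem=[0,0,0,0]
After op 6 (push 14): stack=[20,14] mem=[0,0,0,0]
After op 7 (RCL M0): stack=[20,14,0] mem=[0,0,0,0]
After op 8 (dup): stack=[20,14,0,0] mem=[0,0,0,0]
After op 9 (STO M1): stack=[20,14,0] mem=[0,0,0,0]
After op 10 (push 3): stack=[20,14,0,3] mem=[0,0,0,0]
After op 11 (dup): stack=[20,14,0,3,3] mem=[0,0,0,0]
After op 12 (pop): stack=[20,14,0,3] mem=[0,0,0,0]
After op 13 (-): stack=[20,14,-3] mem=[0,0,0,0]
After op 14 (/): stack=[20,-5] mem=[0,0,0,0]
After op 15 (+): stack=[15] mem=[0,0,0,0]
After op 16 (RCL M0): stack=[15,0] mem=[0,0,0,0]

Answer: [15, 0]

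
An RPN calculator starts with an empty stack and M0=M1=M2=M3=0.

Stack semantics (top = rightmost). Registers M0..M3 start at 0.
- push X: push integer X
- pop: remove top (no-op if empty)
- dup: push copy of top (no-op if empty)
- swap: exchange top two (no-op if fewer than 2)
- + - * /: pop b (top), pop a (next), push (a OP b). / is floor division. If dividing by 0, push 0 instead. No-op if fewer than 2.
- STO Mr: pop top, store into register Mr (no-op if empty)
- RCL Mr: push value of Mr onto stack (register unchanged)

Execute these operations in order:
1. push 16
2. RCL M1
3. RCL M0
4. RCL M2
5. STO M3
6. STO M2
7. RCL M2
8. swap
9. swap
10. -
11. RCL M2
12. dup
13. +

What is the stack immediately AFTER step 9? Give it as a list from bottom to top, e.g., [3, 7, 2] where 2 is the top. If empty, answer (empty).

After op 1 (push 16): stack=[16] mem=[0,0,0,0]
After op 2 (RCL M1): stack=[16,0] mem=[0,0,0,0]
After op 3 (RCL M0): stack=[16,0,0] mem=[0,0,0,0]
After op 4 (RCL M2): stack=[16,0,0,0] mem=[0,0,0,0]
After op 5 (STO M3): stack=[16,0,0] mem=[0,0,0,0]
After op 6 (STO M2): stack=[16,0] mem=[0,0,0,0]
After op 7 (RCL M2): stack=[16,0,0] mem=[0,0,0,0]
After op 8 (swap): stack=[16,0,0] mem=[0,0,0,0]
After op 9 (swap): stack=[16,0,0] mem=[0,0,0,0]

[16, 0, 0]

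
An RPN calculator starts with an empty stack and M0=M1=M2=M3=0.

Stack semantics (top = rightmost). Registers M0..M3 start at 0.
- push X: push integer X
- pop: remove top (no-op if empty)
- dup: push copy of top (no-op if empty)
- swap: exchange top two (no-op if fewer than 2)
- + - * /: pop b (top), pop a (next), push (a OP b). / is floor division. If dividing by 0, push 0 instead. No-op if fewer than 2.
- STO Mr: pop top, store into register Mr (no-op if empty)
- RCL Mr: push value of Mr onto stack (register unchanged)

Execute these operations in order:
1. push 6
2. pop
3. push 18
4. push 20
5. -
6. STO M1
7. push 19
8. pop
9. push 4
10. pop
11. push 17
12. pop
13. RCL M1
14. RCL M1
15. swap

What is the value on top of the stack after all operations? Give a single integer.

After op 1 (push 6): stack=[6] mem=[0,0,0,0]
After op 2 (pop): stack=[empty] mem=[0,0,0,0]
After op 3 (push 18): stack=[18] mem=[0,0,0,0]
After op 4 (push 20): stack=[18,20] mem=[0,0,0,0]
After op 5 (-): stack=[-2] mem=[0,0,0,0]
After op 6 (STO M1): stack=[empty] mem=[0,-2,0,0]
After op 7 (push 19): stack=[19] mem=[0,-2,0,0]
After op 8 (pop): stack=[empty] mem=[0,-2,0,0]
After op 9 (push 4): stack=[4] mem=[0,-2,0,0]
After op 10 (pop): stack=[empty] mem=[0,-2,0,0]
After op 11 (push 17): stack=[17] mem=[0,-2,0,0]
After op 12 (pop): stack=[empty] mem=[0,-2,0,0]
After op 13 (RCL M1): stack=[-2] mem=[0,-2,0,0]
After op 14 (RCL M1): stack=[-2,-2] mem=[0,-2,0,0]
After op 15 (swap): stack=[-2,-2] mem=[0,-2,0,0]

Answer: -2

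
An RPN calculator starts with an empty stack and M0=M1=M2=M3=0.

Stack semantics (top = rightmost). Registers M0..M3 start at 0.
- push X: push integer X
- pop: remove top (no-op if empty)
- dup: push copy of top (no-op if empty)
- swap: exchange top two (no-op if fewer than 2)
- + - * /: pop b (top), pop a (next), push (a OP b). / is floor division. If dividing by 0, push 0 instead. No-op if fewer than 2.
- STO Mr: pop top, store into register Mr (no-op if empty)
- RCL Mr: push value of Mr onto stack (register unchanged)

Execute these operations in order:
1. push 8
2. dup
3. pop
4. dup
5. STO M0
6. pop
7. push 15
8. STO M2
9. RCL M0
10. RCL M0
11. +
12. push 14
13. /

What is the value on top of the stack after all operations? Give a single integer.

After op 1 (push 8): stack=[8] mem=[0,0,0,0]
After op 2 (dup): stack=[8,8] mem=[0,0,0,0]
After op 3 (pop): stack=[8] mem=[0,0,0,0]
After op 4 (dup): stack=[8,8] mem=[0,0,0,0]
After op 5 (STO M0): stack=[8] mem=[8,0,0,0]
After op 6 (pop): stack=[empty] mem=[8,0,0,0]
After op 7 (push 15): stack=[15] mem=[8,0,0,0]
After op 8 (STO M2): stack=[empty] mem=[8,0,15,0]
After op 9 (RCL M0): stack=[8] mem=[8,0,15,0]
After op 10 (RCL M0): stack=[8,8] mem=[8,0,15,0]
After op 11 (+): stack=[16] mem=[8,0,15,0]
After op 12 (push 14): stack=[16,14] mem=[8,0,15,0]
After op 13 (/): stack=[1] mem=[8,0,15,0]

Answer: 1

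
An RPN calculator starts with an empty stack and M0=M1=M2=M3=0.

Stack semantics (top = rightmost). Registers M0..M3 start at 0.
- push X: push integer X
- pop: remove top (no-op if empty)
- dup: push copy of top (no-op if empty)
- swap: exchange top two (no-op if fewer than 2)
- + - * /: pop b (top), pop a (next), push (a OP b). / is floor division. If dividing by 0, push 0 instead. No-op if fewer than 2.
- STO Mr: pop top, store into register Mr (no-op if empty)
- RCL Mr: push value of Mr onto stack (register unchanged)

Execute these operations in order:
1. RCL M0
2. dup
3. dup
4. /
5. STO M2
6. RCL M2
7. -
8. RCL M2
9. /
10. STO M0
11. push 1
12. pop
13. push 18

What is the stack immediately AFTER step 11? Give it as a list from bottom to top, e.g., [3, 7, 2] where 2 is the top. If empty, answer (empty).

After op 1 (RCL M0): stack=[0] mem=[0,0,0,0]
After op 2 (dup): stack=[0,0] mem=[0,0,0,0]
After op 3 (dup): stack=[0,0,0] mem=[0,0,0,0]
After op 4 (/): stack=[0,0] mem=[0,0,0,0]
After op 5 (STO M2): stack=[0] mem=[0,0,0,0]
After op 6 (RCL M2): stack=[0,0] mem=[0,0,0,0]
After op 7 (-): stack=[0] mem=[0,0,0,0]
After op 8 (RCL M2): stack=[0,0] mem=[0,0,0,0]
After op 9 (/): stack=[0] mem=[0,0,0,0]
After op 10 (STO M0): stack=[empty] mem=[0,0,0,0]
After op 11 (push 1): stack=[1] mem=[0,0,0,0]

[1]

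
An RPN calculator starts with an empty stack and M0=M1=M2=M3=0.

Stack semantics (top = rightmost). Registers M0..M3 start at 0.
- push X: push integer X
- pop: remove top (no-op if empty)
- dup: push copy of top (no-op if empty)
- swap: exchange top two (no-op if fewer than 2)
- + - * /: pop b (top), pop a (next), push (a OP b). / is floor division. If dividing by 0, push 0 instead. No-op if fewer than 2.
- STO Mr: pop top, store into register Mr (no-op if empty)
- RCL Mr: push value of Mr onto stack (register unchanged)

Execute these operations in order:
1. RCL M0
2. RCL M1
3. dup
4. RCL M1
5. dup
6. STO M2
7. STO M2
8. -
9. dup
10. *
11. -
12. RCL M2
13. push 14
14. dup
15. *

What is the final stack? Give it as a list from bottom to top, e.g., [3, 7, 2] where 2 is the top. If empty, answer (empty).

Answer: [0, 0, 196]

Derivation:
After op 1 (RCL M0): stack=[0] mem=[0,0,0,0]
After op 2 (RCL M1): stack=[0,0] mem=[0,0,0,0]
After op 3 (dup): stack=[0,0,0] mem=[0,0,0,0]
After op 4 (RCL M1): stack=[0,0,0,0] mem=[0,0,0,0]
After op 5 (dup): stack=[0,0,0,0,0] mem=[0,0,0,0]
After op 6 (STO M2): stack=[0,0,0,0] mem=[0,0,0,0]
After op 7 (STO M2): stack=[0,0,0] mem=[0,0,0,0]
After op 8 (-): stack=[0,0] mem=[0,0,0,0]
After op 9 (dup): stack=[0,0,0] mem=[0,0,0,0]
After op 10 (*): stack=[0,0] mem=[0,0,0,0]
After op 11 (-): stack=[0] mem=[0,0,0,0]
After op 12 (RCL M2): stack=[0,0] mem=[0,0,0,0]
After op 13 (push 14): stack=[0,0,14] mem=[0,0,0,0]
After op 14 (dup): stack=[0,0,14,14] mem=[0,0,0,0]
After op 15 (*): stack=[0,0,196] mem=[0,0,0,0]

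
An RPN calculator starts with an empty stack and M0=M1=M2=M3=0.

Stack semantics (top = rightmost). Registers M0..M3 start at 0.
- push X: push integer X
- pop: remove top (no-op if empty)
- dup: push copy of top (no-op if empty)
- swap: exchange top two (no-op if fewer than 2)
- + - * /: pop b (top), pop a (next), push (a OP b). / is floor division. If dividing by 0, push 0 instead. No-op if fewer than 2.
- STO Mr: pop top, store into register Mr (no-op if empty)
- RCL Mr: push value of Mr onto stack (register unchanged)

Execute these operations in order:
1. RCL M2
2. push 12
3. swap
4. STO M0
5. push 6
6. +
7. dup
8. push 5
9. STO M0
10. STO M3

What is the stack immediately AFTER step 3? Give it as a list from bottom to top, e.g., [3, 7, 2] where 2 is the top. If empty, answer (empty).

After op 1 (RCL M2): stack=[0] mem=[0,0,0,0]
After op 2 (push 12): stack=[0,12] mem=[0,0,0,0]
After op 3 (swap): stack=[12,0] mem=[0,0,0,0]

[12, 0]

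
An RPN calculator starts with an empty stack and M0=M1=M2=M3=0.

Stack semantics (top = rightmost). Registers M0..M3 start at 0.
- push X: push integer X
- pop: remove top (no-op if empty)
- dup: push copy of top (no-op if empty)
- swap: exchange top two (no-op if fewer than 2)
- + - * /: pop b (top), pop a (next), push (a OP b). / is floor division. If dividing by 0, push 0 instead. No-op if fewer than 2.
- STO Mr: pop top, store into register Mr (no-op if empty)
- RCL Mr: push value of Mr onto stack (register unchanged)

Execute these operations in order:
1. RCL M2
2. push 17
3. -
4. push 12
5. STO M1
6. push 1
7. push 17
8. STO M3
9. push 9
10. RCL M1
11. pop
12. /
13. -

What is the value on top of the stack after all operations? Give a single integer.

Answer: -17

Derivation:
After op 1 (RCL M2): stack=[0] mem=[0,0,0,0]
After op 2 (push 17): stack=[0,17] mem=[0,0,0,0]
After op 3 (-): stack=[-17] mem=[0,0,0,0]
After op 4 (push 12): stack=[-17,12] mem=[0,0,0,0]
After op 5 (STO M1): stack=[-17] mem=[0,12,0,0]
After op 6 (push 1): stack=[-17,1] mem=[0,12,0,0]
After op 7 (push 17): stack=[-17,1,17] mem=[0,12,0,0]
After op 8 (STO M3): stack=[-17,1] mem=[0,12,0,17]
After op 9 (push 9): stack=[-17,1,9] mem=[0,12,0,17]
After op 10 (RCL M1): stack=[-17,1,9,12] mem=[0,12,0,17]
After op 11 (pop): stack=[-17,1,9] mem=[0,12,0,17]
After op 12 (/): stack=[-17,0] mem=[0,12,0,17]
After op 13 (-): stack=[-17] mem=[0,12,0,17]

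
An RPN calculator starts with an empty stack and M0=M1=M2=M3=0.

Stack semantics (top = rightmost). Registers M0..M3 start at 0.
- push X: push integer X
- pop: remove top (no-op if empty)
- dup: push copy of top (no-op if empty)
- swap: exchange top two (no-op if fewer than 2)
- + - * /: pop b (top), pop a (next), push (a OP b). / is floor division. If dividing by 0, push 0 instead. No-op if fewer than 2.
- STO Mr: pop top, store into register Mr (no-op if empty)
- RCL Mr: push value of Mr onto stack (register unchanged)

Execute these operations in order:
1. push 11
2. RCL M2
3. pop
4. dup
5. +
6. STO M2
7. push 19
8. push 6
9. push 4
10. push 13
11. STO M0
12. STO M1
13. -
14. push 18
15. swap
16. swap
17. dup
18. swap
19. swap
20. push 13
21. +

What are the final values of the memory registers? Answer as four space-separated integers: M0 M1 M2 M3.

After op 1 (push 11): stack=[11] mem=[0,0,0,0]
After op 2 (RCL M2): stack=[11,0] mem=[0,0,0,0]
After op 3 (pop): stack=[11] mem=[0,0,0,0]
After op 4 (dup): stack=[11,11] mem=[0,0,0,0]
After op 5 (+): stack=[22] mem=[0,0,0,0]
After op 6 (STO M2): stack=[empty] mem=[0,0,22,0]
After op 7 (push 19): stack=[19] mem=[0,0,22,0]
After op 8 (push 6): stack=[19,6] mem=[0,0,22,0]
After op 9 (push 4): stack=[19,6,4] mem=[0,0,22,0]
After op 10 (push 13): stack=[19,6,4,13] mem=[0,0,22,0]
After op 11 (STO M0): stack=[19,6,4] mem=[13,0,22,0]
After op 12 (STO M1): stack=[19,6] mem=[13,4,22,0]
After op 13 (-): stack=[13] mem=[13,4,22,0]
After op 14 (push 18): stack=[13,18] mem=[13,4,22,0]
After op 15 (swap): stack=[18,13] mem=[13,4,22,0]
After op 16 (swap): stack=[13,18] mem=[13,4,22,0]
After op 17 (dup): stack=[13,18,18] mem=[13,4,22,0]
After op 18 (swap): stack=[13,18,18] mem=[13,4,22,0]
After op 19 (swap): stack=[13,18,18] mem=[13,4,22,0]
After op 20 (push 13): stack=[13,18,18,13] mem=[13,4,22,0]
After op 21 (+): stack=[13,18,31] mem=[13,4,22,0]

Answer: 13 4 22 0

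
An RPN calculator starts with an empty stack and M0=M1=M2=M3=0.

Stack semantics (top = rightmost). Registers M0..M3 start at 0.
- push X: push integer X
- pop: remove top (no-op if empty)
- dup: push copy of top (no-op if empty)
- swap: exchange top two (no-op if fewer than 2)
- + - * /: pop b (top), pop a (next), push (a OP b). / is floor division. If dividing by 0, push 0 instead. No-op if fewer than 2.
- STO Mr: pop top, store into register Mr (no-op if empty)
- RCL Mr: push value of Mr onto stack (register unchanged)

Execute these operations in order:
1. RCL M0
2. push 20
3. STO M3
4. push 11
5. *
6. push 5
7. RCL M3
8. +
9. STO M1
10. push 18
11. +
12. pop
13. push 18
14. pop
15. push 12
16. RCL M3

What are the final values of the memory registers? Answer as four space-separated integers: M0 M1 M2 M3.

Answer: 0 25 0 20

Derivation:
After op 1 (RCL M0): stack=[0] mem=[0,0,0,0]
After op 2 (push 20): stack=[0,20] mem=[0,0,0,0]
After op 3 (STO M3): stack=[0] mem=[0,0,0,20]
After op 4 (push 11): stack=[0,11] mem=[0,0,0,20]
After op 5 (*): stack=[0] mem=[0,0,0,20]
After op 6 (push 5): stack=[0,5] mem=[0,0,0,20]
After op 7 (RCL M3): stack=[0,5,20] mem=[0,0,0,20]
After op 8 (+): stack=[0,25] mem=[0,0,0,20]
After op 9 (STO M1): stack=[0] mem=[0,25,0,20]
After op 10 (push 18): stack=[0,18] mem=[0,25,0,20]
After op 11 (+): stack=[18] mem=[0,25,0,20]
After op 12 (pop): stack=[empty] mem=[0,25,0,20]
After op 13 (push 18): stack=[18] mem=[0,25,0,20]
After op 14 (pop): stack=[empty] mem=[0,25,0,20]
After op 15 (push 12): stack=[12] mem=[0,25,0,20]
After op 16 (RCL M3): stack=[12,20] mem=[0,25,0,20]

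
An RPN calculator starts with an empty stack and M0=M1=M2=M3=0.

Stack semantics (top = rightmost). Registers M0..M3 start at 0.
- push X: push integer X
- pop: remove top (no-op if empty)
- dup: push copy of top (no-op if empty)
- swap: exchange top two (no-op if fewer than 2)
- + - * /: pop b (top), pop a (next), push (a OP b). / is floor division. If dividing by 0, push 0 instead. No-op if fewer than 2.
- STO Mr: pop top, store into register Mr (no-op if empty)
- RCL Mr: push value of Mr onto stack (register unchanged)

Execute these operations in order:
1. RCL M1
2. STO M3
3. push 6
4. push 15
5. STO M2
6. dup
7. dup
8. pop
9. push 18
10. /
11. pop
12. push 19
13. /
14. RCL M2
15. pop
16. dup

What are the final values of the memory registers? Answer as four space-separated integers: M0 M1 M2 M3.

After op 1 (RCL M1): stack=[0] mem=[0,0,0,0]
After op 2 (STO M3): stack=[empty] mem=[0,0,0,0]
After op 3 (push 6): stack=[6] mem=[0,0,0,0]
After op 4 (push 15): stack=[6,15] mem=[0,0,0,0]
After op 5 (STO M2): stack=[6] mem=[0,0,15,0]
After op 6 (dup): stack=[6,6] mem=[0,0,15,0]
After op 7 (dup): stack=[6,6,6] mem=[0,0,15,0]
After op 8 (pop): stack=[6,6] mem=[0,0,15,0]
After op 9 (push 18): stack=[6,6,18] mem=[0,0,15,0]
After op 10 (/): stack=[6,0] mem=[0,0,15,0]
After op 11 (pop): stack=[6] mem=[0,0,15,0]
After op 12 (push 19): stack=[6,19] mem=[0,0,15,0]
After op 13 (/): stack=[0] mem=[0,0,15,0]
After op 14 (RCL M2): stack=[0,15] mem=[0,0,15,0]
After op 15 (pop): stack=[0] mem=[0,0,15,0]
After op 16 (dup): stack=[0,0] mem=[0,0,15,0]

Answer: 0 0 15 0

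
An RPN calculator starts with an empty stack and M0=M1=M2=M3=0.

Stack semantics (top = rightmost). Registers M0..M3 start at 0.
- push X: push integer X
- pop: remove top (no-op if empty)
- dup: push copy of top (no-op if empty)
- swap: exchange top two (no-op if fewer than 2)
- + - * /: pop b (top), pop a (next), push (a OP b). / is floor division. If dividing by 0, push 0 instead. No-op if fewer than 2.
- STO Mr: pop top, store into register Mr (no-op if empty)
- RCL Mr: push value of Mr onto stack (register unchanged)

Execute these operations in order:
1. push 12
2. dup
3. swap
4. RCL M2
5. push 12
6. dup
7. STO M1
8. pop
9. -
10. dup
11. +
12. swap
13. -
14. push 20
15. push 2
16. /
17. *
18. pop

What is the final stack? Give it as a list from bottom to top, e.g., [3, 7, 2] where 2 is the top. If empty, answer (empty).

After op 1 (push 12): stack=[12] mem=[0,0,0,0]
After op 2 (dup): stack=[12,12] mem=[0,0,0,0]
After op 3 (swap): stack=[12,12] mem=[0,0,0,0]
After op 4 (RCL M2): stack=[12,12,0] mem=[0,0,0,0]
After op 5 (push 12): stack=[12,12,0,12] mem=[0,0,0,0]
After op 6 (dup): stack=[12,12,0,12,12] mem=[0,0,0,0]
After op 7 (STO M1): stack=[12,12,0,12] mem=[0,12,0,0]
After op 8 (pop): stack=[12,12,0] mem=[0,12,0,0]
After op 9 (-): stack=[12,12] mem=[0,12,0,0]
After op 10 (dup): stack=[12,12,12] mem=[0,12,0,0]
After op 11 (+): stack=[12,24] mem=[0,12,0,0]
After op 12 (swap): stack=[24,12] mem=[0,12,0,0]
After op 13 (-): stack=[12] mem=[0,12,0,0]
After op 14 (push 20): stack=[12,20] mem=[0,12,0,0]
After op 15 (push 2): stack=[12,20,2] mem=[0,12,0,0]
After op 16 (/): stack=[12,10] mem=[0,12,0,0]
After op 17 (*): stack=[120] mem=[0,12,0,0]
After op 18 (pop): stack=[empty] mem=[0,12,0,0]

Answer: (empty)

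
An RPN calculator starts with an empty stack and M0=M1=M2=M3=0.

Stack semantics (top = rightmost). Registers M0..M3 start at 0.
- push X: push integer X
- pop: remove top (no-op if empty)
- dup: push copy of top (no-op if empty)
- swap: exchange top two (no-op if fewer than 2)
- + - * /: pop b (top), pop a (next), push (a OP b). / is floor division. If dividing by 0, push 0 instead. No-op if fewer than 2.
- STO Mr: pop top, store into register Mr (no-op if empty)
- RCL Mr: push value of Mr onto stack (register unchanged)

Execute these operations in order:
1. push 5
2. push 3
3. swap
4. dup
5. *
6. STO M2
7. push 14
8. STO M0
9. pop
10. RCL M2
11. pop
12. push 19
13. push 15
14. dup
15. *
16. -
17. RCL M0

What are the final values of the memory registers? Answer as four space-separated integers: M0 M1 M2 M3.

Answer: 14 0 25 0

Derivation:
After op 1 (push 5): stack=[5] mem=[0,0,0,0]
After op 2 (push 3): stack=[5,3] mem=[0,0,0,0]
After op 3 (swap): stack=[3,5] mem=[0,0,0,0]
After op 4 (dup): stack=[3,5,5] mem=[0,0,0,0]
After op 5 (*): stack=[3,25] mem=[0,0,0,0]
After op 6 (STO M2): stack=[3] mem=[0,0,25,0]
After op 7 (push 14): stack=[3,14] mem=[0,0,25,0]
After op 8 (STO M0): stack=[3] mem=[14,0,25,0]
After op 9 (pop): stack=[empty] mem=[14,0,25,0]
After op 10 (RCL M2): stack=[25] mem=[14,0,25,0]
After op 11 (pop): stack=[empty] mem=[14,0,25,0]
After op 12 (push 19): stack=[19] mem=[14,0,25,0]
After op 13 (push 15): stack=[19,15] mem=[14,0,25,0]
After op 14 (dup): stack=[19,15,15] mem=[14,0,25,0]
After op 15 (*): stack=[19,225] mem=[14,0,25,0]
After op 16 (-): stack=[-206] mem=[14,0,25,0]
After op 17 (RCL M0): stack=[-206,14] mem=[14,0,25,0]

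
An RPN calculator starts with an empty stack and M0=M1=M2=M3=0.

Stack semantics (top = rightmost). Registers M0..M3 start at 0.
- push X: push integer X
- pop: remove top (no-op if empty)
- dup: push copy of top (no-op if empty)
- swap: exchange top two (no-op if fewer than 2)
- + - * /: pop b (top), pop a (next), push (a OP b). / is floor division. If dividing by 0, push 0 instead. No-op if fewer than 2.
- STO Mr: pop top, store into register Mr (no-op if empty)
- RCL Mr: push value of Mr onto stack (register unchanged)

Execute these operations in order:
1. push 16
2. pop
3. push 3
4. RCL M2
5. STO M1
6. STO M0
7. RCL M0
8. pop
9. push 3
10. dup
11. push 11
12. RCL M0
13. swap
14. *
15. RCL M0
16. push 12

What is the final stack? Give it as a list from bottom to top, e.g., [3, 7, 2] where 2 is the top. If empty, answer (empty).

Answer: [3, 3, 33, 3, 12]

Derivation:
After op 1 (push 16): stack=[16] mem=[0,0,0,0]
After op 2 (pop): stack=[empty] mem=[0,0,0,0]
After op 3 (push 3): stack=[3] mem=[0,0,0,0]
After op 4 (RCL M2): stack=[3,0] mem=[0,0,0,0]
After op 5 (STO M1): stack=[3] mem=[0,0,0,0]
After op 6 (STO M0): stack=[empty] mem=[3,0,0,0]
After op 7 (RCL M0): stack=[3] mem=[3,0,0,0]
After op 8 (pop): stack=[empty] mem=[3,0,0,0]
After op 9 (push 3): stack=[3] mem=[3,0,0,0]
After op 10 (dup): stack=[3,3] mem=[3,0,0,0]
After op 11 (push 11): stack=[3,3,11] mem=[3,0,0,0]
After op 12 (RCL M0): stack=[3,3,11,3] mem=[3,0,0,0]
After op 13 (swap): stack=[3,3,3,11] mem=[3,0,0,0]
After op 14 (*): stack=[3,3,33] mem=[3,0,0,0]
After op 15 (RCL M0): stack=[3,3,33,3] mem=[3,0,0,0]
After op 16 (push 12): stack=[3,3,33,3,12] mem=[3,0,0,0]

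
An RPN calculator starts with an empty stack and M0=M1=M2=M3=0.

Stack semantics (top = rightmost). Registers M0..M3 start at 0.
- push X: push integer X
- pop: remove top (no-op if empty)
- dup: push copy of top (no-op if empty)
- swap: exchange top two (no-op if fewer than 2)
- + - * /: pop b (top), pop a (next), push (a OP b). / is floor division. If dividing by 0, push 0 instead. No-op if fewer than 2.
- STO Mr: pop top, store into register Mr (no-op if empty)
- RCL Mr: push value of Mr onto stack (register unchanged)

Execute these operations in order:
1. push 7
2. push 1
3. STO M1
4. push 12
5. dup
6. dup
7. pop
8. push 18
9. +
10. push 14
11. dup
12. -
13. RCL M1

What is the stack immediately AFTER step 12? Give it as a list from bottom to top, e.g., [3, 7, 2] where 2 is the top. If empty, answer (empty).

After op 1 (push 7): stack=[7] mem=[0,0,0,0]
After op 2 (push 1): stack=[7,1] mem=[0,0,0,0]
After op 3 (STO M1): stack=[7] mem=[0,1,0,0]
After op 4 (push 12): stack=[7,12] mem=[0,1,0,0]
After op 5 (dup): stack=[7,12,12] mem=[0,1,0,0]
After op 6 (dup): stack=[7,12,12,12] mem=[0,1,0,0]
After op 7 (pop): stack=[7,12,12] mem=[0,1,0,0]
After op 8 (push 18): stack=[7,12,12,18] mem=[0,1,0,0]
After op 9 (+): stack=[7,12,30] mem=[0,1,0,0]
After op 10 (push 14): stack=[7,12,30,14] mem=[0,1,0,0]
After op 11 (dup): stack=[7,12,30,14,14] mem=[0,1,0,0]
After op 12 (-): stack=[7,12,30,0] mem=[0,1,0,0]

[7, 12, 30, 0]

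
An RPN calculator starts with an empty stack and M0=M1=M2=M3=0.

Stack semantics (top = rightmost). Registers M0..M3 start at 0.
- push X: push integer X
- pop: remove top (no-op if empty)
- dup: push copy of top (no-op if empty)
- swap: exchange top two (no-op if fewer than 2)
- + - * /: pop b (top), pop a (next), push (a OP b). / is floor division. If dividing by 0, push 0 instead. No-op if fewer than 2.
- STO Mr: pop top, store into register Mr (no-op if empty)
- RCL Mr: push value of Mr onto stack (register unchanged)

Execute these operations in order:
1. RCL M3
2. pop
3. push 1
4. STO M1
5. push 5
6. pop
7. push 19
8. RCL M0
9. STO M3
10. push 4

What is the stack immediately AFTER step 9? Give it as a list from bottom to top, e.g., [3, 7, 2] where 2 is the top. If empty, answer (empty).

After op 1 (RCL M3): stack=[0] mem=[0,0,0,0]
After op 2 (pop): stack=[empty] mem=[0,0,0,0]
After op 3 (push 1): stack=[1] mem=[0,0,0,0]
After op 4 (STO M1): stack=[empty] mem=[0,1,0,0]
After op 5 (push 5): stack=[5] mem=[0,1,0,0]
After op 6 (pop): stack=[empty] mem=[0,1,0,0]
After op 7 (push 19): stack=[19] mem=[0,1,0,0]
After op 8 (RCL M0): stack=[19,0] mem=[0,1,0,0]
After op 9 (STO M3): stack=[19] mem=[0,1,0,0]

[19]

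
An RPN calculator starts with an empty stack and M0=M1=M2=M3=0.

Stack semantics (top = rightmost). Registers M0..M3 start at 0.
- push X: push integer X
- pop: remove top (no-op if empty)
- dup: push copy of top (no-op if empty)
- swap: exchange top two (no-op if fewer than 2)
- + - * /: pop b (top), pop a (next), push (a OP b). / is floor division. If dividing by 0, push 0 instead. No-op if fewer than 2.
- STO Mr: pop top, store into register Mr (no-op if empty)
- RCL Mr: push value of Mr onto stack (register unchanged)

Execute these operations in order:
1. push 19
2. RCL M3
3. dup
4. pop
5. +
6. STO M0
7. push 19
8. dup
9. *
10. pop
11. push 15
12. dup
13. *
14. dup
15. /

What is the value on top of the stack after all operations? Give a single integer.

After op 1 (push 19): stack=[19] mem=[0,0,0,0]
After op 2 (RCL M3): stack=[19,0] mem=[0,0,0,0]
After op 3 (dup): stack=[19,0,0] mem=[0,0,0,0]
After op 4 (pop): stack=[19,0] mem=[0,0,0,0]
After op 5 (+): stack=[19] mem=[0,0,0,0]
After op 6 (STO M0): stack=[empty] mem=[19,0,0,0]
After op 7 (push 19): stack=[19] mem=[19,0,0,0]
After op 8 (dup): stack=[19,19] mem=[19,0,0,0]
After op 9 (*): stack=[361] mem=[19,0,0,0]
After op 10 (pop): stack=[empty] mem=[19,0,0,0]
After op 11 (push 15): stack=[15] mem=[19,0,0,0]
After op 12 (dup): stack=[15,15] mem=[19,0,0,0]
After op 13 (*): stack=[225] mem=[19,0,0,0]
After op 14 (dup): stack=[225,225] mem=[19,0,0,0]
After op 15 (/): stack=[1] mem=[19,0,0,0]

Answer: 1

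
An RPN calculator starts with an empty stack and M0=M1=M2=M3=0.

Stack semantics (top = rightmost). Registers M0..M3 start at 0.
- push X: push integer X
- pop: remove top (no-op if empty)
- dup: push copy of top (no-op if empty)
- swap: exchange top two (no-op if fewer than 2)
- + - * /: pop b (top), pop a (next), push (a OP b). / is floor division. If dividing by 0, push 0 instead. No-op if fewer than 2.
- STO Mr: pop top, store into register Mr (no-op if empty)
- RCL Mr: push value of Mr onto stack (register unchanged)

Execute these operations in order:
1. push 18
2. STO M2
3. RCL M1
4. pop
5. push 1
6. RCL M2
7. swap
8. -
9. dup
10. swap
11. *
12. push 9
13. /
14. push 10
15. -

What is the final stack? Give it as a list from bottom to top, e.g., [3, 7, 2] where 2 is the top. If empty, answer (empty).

Answer: [22]

Derivation:
After op 1 (push 18): stack=[18] mem=[0,0,0,0]
After op 2 (STO M2): stack=[empty] mem=[0,0,18,0]
After op 3 (RCL M1): stack=[0] mem=[0,0,18,0]
After op 4 (pop): stack=[empty] mem=[0,0,18,0]
After op 5 (push 1): stack=[1] mem=[0,0,18,0]
After op 6 (RCL M2): stack=[1,18] mem=[0,0,18,0]
After op 7 (swap): stack=[18,1] mem=[0,0,18,0]
After op 8 (-): stack=[17] mem=[0,0,18,0]
After op 9 (dup): stack=[17,17] mem=[0,0,18,0]
After op 10 (swap): stack=[17,17] mem=[0,0,18,0]
After op 11 (*): stack=[289] mem=[0,0,18,0]
After op 12 (push 9): stack=[289,9] mem=[0,0,18,0]
After op 13 (/): stack=[32] mem=[0,0,18,0]
After op 14 (push 10): stack=[32,10] mem=[0,0,18,0]
After op 15 (-): stack=[22] mem=[0,0,18,0]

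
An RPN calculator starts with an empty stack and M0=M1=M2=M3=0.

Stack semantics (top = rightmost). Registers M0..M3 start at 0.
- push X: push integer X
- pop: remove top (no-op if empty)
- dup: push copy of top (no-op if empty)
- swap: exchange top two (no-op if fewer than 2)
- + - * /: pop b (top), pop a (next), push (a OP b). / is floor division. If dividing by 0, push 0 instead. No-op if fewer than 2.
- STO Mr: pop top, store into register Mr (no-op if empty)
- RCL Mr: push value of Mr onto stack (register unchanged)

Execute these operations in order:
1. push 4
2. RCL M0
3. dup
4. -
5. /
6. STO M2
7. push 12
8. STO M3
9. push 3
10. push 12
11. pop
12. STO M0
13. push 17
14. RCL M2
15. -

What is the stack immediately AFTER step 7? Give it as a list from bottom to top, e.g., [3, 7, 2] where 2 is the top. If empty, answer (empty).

After op 1 (push 4): stack=[4] mem=[0,0,0,0]
After op 2 (RCL M0): stack=[4,0] mem=[0,0,0,0]
After op 3 (dup): stack=[4,0,0] mem=[0,0,0,0]
After op 4 (-): stack=[4,0] mem=[0,0,0,0]
After op 5 (/): stack=[0] mem=[0,0,0,0]
After op 6 (STO M2): stack=[empty] mem=[0,0,0,0]
After op 7 (push 12): stack=[12] mem=[0,0,0,0]

[12]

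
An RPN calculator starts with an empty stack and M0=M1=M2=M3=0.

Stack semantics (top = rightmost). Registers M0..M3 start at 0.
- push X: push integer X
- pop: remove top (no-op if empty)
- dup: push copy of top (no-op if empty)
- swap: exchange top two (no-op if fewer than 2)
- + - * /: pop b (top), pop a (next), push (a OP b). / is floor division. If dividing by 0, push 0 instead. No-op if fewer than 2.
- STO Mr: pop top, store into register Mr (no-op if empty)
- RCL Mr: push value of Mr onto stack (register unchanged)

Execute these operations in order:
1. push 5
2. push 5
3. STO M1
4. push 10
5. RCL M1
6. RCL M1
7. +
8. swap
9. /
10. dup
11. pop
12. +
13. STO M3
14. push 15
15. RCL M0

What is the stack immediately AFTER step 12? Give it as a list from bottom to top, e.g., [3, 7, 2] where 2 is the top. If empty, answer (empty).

After op 1 (push 5): stack=[5] mem=[0,0,0,0]
After op 2 (push 5): stack=[5,5] mem=[0,0,0,0]
After op 3 (STO M1): stack=[5] mem=[0,5,0,0]
After op 4 (push 10): stack=[5,10] mem=[0,5,0,0]
After op 5 (RCL M1): stack=[5,10,5] mem=[0,5,0,0]
After op 6 (RCL M1): stack=[5,10,5,5] mem=[0,5,0,0]
After op 7 (+): stack=[5,10,10] mem=[0,5,0,0]
After op 8 (swap): stack=[5,10,10] mem=[0,5,0,0]
After op 9 (/): stack=[5,1] mem=[0,5,0,0]
After op 10 (dup): stack=[5,1,1] mem=[0,5,0,0]
After op 11 (pop): stack=[5,1] mem=[0,5,0,0]
After op 12 (+): stack=[6] mem=[0,5,0,0]

[6]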